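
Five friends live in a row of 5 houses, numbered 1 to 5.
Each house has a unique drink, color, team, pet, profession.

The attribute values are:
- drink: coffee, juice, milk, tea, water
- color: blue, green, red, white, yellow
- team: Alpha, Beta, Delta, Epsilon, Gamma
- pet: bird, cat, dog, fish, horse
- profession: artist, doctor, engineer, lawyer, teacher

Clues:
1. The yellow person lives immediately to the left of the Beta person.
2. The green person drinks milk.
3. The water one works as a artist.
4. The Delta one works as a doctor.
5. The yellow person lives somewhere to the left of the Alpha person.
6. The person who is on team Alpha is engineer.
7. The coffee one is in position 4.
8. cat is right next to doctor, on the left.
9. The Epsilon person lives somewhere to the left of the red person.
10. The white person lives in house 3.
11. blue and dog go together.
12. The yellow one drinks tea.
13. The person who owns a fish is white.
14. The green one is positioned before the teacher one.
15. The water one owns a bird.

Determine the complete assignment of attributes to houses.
Solution:

House | Drink | Color | Team | Pet | Profession
-----------------------------------------------
  1   | milk | green | Epsilon | cat | lawyer
  2   | tea | yellow | Delta | horse | doctor
  3   | juice | white | Beta | fish | teacher
  4   | coffee | blue | Alpha | dog | engineer
  5   | water | red | Gamma | bird | artist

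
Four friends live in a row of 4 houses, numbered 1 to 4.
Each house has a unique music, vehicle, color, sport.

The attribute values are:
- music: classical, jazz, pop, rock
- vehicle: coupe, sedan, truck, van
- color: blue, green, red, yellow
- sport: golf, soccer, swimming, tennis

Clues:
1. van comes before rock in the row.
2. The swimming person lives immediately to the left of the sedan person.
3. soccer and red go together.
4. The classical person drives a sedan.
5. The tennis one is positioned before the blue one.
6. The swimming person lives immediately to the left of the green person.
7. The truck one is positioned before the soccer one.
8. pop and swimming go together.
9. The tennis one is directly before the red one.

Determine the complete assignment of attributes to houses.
Solution:

House | Music | Vehicle | Color | Sport
---------------------------------------
  1   | pop | truck | yellow | swimming
  2   | classical | sedan | green | tennis
  3   | jazz | van | red | soccer
  4   | rock | coupe | blue | golf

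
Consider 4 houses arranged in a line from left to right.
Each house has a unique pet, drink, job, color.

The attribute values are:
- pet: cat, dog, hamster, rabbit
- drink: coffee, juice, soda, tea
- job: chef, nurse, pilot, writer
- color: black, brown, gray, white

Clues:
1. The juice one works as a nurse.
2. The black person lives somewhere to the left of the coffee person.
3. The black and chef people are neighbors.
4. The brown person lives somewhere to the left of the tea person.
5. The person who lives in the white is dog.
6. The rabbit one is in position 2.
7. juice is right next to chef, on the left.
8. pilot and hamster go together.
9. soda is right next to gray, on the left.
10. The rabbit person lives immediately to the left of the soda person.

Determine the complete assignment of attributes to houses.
Solution:

House | Pet | Drink | Job | Color
---------------------------------
  1   | cat | juice | nurse | black
  2   | rabbit | coffee | chef | brown
  3   | dog | soda | writer | white
  4   | hamster | tea | pilot | gray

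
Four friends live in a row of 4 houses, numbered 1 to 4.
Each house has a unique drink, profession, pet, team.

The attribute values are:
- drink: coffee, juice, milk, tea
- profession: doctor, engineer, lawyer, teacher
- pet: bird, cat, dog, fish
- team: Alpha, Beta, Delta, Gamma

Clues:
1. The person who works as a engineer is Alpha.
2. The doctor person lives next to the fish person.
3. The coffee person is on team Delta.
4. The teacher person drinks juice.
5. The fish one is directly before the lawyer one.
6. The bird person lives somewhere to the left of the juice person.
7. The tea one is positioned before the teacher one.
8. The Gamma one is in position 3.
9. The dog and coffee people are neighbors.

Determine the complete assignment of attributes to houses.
Solution:

House | Drink | Profession | Pet | Team
---------------------------------------
  1   | tea | engineer | dog | Alpha
  2   | coffee | doctor | bird | Delta
  3   | juice | teacher | fish | Gamma
  4   | milk | lawyer | cat | Beta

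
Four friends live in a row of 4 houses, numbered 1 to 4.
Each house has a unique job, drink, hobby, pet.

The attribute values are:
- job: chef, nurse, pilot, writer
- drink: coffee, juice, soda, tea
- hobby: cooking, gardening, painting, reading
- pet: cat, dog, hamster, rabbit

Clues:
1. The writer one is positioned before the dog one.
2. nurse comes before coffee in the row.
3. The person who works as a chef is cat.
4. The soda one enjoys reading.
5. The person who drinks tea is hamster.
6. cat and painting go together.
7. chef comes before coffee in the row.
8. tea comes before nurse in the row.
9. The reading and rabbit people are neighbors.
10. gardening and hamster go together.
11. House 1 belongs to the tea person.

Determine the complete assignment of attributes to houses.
Solution:

House | Job | Drink | Hobby | Pet
---------------------------------
  1   | writer | tea | gardening | hamster
  2   | chef | juice | painting | cat
  3   | nurse | soda | reading | dog
  4   | pilot | coffee | cooking | rabbit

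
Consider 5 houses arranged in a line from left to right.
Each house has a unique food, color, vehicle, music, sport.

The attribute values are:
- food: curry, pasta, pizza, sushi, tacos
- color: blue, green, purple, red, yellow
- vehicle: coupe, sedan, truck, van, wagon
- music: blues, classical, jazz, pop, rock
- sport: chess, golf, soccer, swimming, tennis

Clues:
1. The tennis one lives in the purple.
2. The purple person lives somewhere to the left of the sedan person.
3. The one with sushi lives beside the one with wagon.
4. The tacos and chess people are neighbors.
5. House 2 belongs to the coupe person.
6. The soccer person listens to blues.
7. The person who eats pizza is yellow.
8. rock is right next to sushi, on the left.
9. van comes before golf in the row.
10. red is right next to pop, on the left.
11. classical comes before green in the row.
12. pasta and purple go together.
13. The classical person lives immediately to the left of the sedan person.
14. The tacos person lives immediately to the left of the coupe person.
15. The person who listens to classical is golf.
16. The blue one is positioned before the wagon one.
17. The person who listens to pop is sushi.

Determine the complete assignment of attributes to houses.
Solution:

House | Food | Color | Vehicle | Music | Sport
----------------------------------------------
  1   | tacos | red | van | rock | swimming
  2   | sushi | blue | coupe | pop | chess
  3   | pasta | purple | wagon | jazz | tennis
  4   | pizza | yellow | truck | classical | golf
  5   | curry | green | sedan | blues | soccer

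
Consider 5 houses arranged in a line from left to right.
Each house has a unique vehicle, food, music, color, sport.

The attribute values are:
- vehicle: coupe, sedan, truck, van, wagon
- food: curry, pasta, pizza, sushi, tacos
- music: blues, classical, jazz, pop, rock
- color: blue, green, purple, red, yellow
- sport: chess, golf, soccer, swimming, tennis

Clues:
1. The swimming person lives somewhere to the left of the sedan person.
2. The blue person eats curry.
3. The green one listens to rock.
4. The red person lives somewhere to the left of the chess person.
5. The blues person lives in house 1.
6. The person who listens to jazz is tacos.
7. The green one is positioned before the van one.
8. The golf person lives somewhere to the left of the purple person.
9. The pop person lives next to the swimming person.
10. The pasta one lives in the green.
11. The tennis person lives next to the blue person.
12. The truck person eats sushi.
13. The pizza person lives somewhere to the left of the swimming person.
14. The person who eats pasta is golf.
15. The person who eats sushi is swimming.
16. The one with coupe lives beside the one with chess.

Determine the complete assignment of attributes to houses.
Solution:

House | Vehicle | Food | Music | Color | Sport
----------------------------------------------
  1   | coupe | pizza | blues | red | tennis
  2   | wagon | curry | pop | blue | chess
  3   | truck | sushi | classical | yellow | swimming
  4   | sedan | pasta | rock | green | golf
  5   | van | tacos | jazz | purple | soccer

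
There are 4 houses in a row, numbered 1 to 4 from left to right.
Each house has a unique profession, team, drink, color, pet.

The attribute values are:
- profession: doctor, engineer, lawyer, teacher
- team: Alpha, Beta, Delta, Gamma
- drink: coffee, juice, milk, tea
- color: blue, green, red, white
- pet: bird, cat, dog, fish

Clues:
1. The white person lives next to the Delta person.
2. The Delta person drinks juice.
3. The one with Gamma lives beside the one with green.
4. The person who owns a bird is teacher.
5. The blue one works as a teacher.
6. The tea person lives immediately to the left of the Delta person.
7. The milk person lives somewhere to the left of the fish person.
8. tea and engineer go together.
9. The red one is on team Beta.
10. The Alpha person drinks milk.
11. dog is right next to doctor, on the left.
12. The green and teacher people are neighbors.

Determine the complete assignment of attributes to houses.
Solution:

House | Profession | Team | Drink | Color | Pet
-----------------------------------------------
  1   | engineer | Gamma | tea | white | dog
  2   | doctor | Delta | juice | green | cat
  3   | teacher | Alpha | milk | blue | bird
  4   | lawyer | Beta | coffee | red | fish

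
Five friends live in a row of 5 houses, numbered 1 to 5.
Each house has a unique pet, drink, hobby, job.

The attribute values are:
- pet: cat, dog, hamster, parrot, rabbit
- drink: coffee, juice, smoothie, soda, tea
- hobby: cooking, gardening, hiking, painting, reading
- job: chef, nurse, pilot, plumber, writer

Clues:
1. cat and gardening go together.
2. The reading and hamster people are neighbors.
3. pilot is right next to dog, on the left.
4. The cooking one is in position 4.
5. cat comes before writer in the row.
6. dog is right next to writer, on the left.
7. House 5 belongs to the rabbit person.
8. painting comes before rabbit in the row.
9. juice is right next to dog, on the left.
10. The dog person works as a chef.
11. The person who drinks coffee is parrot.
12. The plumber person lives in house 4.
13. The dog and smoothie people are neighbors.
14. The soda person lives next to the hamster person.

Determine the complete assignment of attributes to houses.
Solution:

House | Pet | Drink | Hobby | Job
---------------------------------
  1   | cat | juice | gardening | pilot
  2   | dog | soda | reading | chef
  3   | hamster | smoothie | painting | writer
  4   | parrot | coffee | cooking | plumber
  5   | rabbit | tea | hiking | nurse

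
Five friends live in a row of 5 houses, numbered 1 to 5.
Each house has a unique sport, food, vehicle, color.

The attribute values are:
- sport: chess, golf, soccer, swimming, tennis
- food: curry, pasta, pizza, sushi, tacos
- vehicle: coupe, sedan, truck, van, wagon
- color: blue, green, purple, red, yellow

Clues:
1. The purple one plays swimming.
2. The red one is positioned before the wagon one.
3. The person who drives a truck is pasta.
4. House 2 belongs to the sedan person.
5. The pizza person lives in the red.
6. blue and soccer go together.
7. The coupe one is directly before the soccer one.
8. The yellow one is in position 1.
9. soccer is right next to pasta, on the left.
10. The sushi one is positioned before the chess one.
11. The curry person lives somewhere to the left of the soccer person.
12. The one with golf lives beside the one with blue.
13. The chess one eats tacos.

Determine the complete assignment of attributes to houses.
Solution:

House | Sport | Food | Vehicle | Color
--------------------------------------
  1   | golf | curry | coupe | yellow
  2   | soccer | sushi | sedan | blue
  3   | swimming | pasta | truck | purple
  4   | tennis | pizza | van | red
  5   | chess | tacos | wagon | green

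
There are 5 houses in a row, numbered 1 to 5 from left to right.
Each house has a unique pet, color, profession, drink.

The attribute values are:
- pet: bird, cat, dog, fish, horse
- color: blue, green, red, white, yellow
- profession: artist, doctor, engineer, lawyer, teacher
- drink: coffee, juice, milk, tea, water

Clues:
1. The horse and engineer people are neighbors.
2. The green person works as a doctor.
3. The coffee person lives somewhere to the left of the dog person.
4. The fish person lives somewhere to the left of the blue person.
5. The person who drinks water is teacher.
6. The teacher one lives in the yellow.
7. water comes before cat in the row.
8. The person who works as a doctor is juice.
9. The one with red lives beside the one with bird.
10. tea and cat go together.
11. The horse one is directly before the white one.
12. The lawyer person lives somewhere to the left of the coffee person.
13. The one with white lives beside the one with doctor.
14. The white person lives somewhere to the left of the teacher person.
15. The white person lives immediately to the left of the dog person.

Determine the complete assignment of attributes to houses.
Solution:

House | Pet | Color | Profession | Drink
----------------------------------------
  1   | horse | red | lawyer | milk
  2   | bird | white | engineer | coffee
  3   | dog | green | doctor | juice
  4   | fish | yellow | teacher | water
  5   | cat | blue | artist | tea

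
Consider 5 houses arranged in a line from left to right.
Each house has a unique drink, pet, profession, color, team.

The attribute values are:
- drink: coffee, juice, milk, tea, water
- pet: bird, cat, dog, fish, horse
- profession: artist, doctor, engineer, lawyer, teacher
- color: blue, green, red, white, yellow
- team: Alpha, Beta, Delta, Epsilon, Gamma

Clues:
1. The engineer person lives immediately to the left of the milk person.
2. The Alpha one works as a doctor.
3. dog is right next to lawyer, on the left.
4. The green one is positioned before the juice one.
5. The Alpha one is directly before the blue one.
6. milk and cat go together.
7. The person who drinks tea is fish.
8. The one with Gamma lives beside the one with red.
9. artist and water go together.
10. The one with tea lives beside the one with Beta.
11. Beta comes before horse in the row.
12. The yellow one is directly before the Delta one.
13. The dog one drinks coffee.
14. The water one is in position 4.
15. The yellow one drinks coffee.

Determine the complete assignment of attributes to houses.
Solution:

House | Drink | Pet | Profession | Color | Team
-----------------------------------------------
  1   | coffee | dog | engineer | yellow | Gamma
  2   | milk | cat | lawyer | red | Delta
  3   | tea | fish | doctor | green | Alpha
  4   | water | bird | artist | blue | Beta
  5   | juice | horse | teacher | white | Epsilon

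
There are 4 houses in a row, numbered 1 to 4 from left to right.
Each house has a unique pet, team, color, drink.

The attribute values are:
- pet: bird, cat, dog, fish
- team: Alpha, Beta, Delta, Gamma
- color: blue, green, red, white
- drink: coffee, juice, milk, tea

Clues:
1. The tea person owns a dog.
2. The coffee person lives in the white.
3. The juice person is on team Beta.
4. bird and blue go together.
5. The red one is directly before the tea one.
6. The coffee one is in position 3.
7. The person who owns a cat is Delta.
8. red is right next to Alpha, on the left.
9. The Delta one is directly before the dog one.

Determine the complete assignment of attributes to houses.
Solution:

House | Pet | Team | Color | Drink
----------------------------------
  1   | cat | Delta | red | milk
  2   | dog | Alpha | green | tea
  3   | fish | Gamma | white | coffee
  4   | bird | Beta | blue | juice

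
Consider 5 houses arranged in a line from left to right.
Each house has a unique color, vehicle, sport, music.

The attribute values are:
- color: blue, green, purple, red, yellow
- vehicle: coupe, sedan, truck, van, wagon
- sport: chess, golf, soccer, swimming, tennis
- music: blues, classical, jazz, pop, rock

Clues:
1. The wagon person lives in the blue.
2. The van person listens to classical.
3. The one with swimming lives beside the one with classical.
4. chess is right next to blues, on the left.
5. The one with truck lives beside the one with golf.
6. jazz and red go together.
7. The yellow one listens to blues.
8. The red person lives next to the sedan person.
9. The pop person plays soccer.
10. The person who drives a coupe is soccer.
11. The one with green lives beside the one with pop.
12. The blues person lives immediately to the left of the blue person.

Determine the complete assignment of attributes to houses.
Solution:

House | Color | Vehicle | Sport | Music
---------------------------------------
  1   | red | truck | chess | jazz
  2   | yellow | sedan | golf | blues
  3   | blue | wagon | swimming | rock
  4   | green | van | tennis | classical
  5   | purple | coupe | soccer | pop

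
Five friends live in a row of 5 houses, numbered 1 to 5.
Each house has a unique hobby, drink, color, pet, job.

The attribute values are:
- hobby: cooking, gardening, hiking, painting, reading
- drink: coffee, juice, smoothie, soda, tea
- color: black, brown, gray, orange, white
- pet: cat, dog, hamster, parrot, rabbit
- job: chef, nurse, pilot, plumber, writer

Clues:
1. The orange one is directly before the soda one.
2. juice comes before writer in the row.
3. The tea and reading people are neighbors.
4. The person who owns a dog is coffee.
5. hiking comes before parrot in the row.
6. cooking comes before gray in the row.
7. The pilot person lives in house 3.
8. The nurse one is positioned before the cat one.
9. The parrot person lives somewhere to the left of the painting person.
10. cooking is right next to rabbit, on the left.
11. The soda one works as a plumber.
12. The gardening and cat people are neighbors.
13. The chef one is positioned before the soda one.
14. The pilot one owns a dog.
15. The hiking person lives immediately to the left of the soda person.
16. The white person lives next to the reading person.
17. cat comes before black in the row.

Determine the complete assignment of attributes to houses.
Solution:

House | Hobby | Drink | Color | Pet | Job
-----------------------------------------
  1   | gardening | tea | white | hamster | nurse
  2   | reading | juice | brown | cat | chef
  3   | hiking | coffee | orange | dog | pilot
  4   | cooking | soda | black | parrot | plumber
  5   | painting | smoothie | gray | rabbit | writer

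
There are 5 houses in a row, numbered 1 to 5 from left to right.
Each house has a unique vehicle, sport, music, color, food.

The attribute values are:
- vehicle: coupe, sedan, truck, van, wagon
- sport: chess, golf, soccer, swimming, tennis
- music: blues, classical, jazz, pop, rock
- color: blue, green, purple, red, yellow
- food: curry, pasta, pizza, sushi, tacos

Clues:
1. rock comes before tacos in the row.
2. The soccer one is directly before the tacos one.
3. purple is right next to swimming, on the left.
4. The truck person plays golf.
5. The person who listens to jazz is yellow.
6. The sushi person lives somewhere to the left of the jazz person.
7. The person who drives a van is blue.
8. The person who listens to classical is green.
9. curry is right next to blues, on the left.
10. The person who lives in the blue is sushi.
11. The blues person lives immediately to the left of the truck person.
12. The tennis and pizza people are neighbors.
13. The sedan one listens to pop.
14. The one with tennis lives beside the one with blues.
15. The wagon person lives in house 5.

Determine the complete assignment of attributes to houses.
Solution:

House | Vehicle | Sport | Music | Color | Food
----------------------------------------------
  1   | sedan | tennis | pop | purple | curry
  2   | coupe | swimming | blues | red | pizza
  3   | truck | golf | classical | green | pasta
  4   | van | soccer | rock | blue | sushi
  5   | wagon | chess | jazz | yellow | tacos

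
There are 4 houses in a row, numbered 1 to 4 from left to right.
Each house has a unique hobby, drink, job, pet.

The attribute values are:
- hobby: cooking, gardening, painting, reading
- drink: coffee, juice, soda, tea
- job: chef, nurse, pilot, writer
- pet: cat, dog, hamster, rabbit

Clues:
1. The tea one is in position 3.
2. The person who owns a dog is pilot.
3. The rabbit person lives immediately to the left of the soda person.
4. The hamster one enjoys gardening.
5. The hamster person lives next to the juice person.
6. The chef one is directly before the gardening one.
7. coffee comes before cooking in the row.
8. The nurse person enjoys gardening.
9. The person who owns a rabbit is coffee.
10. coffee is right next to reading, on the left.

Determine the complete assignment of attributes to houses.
Solution:

House | Hobby | Drink | Job | Pet
---------------------------------
  1   | painting | coffee | writer | rabbit
  2   | reading | soda | chef | cat
  3   | gardening | tea | nurse | hamster
  4   | cooking | juice | pilot | dog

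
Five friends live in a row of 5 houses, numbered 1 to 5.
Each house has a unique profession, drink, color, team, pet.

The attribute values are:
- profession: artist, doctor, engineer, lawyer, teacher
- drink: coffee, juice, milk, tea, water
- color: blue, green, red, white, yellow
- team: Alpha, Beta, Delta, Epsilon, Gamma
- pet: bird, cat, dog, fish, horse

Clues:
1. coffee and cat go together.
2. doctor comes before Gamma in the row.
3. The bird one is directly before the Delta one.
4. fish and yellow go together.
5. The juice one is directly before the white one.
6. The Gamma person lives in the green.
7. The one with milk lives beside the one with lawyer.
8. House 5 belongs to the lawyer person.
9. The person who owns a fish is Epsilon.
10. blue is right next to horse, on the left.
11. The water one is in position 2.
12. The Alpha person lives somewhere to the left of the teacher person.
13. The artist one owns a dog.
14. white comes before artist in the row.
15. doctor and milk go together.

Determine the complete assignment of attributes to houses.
Solution:

House | Profession | Drink | Color | Team | Pet
-----------------------------------------------
  1   | engineer | juice | blue | Alpha | bird
  2   | teacher | water | white | Delta | horse
  3   | artist | tea | red | Beta | dog
  4   | doctor | milk | yellow | Epsilon | fish
  5   | lawyer | coffee | green | Gamma | cat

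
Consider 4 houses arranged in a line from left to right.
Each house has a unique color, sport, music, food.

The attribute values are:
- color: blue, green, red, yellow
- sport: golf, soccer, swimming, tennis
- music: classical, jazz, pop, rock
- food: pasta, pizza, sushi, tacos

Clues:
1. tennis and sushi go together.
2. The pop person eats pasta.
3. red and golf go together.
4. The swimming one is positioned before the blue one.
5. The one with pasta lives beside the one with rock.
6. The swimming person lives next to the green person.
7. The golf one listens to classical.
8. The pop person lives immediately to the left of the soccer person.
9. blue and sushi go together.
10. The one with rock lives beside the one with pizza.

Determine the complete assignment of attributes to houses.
Solution:

House | Color | Sport | Music | Food
------------------------------------
  1   | yellow | swimming | pop | pasta
  2   | green | soccer | rock | tacos
  3   | red | golf | classical | pizza
  4   | blue | tennis | jazz | sushi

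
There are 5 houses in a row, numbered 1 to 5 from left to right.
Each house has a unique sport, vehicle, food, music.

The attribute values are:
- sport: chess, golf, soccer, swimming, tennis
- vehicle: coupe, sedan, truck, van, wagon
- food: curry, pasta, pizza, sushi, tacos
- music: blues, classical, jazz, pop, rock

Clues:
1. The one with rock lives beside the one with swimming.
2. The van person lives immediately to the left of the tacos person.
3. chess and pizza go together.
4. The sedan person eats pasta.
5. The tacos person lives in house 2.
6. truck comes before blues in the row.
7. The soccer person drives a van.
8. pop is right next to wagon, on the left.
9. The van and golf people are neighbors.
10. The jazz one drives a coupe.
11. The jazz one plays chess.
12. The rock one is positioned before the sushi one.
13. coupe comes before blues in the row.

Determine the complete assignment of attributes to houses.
Solution:

House | Sport | Vehicle | Food | Music
--------------------------------------
  1   | soccer | van | curry | pop
  2   | golf | wagon | tacos | rock
  3   | swimming | truck | sushi | classical
  4   | chess | coupe | pizza | jazz
  5   | tennis | sedan | pasta | blues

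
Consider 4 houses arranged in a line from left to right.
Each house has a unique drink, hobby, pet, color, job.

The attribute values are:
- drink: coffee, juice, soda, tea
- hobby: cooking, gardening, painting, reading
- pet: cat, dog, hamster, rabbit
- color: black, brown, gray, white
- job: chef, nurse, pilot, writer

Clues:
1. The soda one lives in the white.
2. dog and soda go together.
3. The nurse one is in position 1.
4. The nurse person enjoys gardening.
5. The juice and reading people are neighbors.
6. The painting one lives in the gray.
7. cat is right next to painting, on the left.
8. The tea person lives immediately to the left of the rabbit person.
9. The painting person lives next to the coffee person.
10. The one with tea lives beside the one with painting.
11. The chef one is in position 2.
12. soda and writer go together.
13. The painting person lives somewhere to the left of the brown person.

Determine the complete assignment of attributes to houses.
Solution:

House | Drink | Hobby | Pet | Color | Job
-----------------------------------------
  1   | tea | gardening | cat | black | nurse
  2   | juice | painting | rabbit | gray | chef
  3   | coffee | reading | hamster | brown | pilot
  4   | soda | cooking | dog | white | writer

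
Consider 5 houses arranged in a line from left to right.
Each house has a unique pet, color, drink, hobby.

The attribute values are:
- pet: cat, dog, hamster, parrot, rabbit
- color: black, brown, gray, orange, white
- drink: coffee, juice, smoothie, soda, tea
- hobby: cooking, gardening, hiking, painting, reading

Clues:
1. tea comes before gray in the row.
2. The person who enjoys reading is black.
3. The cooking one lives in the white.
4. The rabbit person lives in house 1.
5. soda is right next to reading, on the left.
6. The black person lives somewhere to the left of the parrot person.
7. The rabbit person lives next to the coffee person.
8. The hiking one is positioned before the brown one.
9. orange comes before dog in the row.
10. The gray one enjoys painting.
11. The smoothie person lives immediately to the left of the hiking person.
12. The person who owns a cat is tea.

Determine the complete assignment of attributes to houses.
Solution:

House | Pet | Color | Drink | Hobby
-----------------------------------
  1   | rabbit | white | smoothie | cooking
  2   | hamster | orange | coffee | hiking
  3   | dog | brown | soda | gardening
  4   | cat | black | tea | reading
  5   | parrot | gray | juice | painting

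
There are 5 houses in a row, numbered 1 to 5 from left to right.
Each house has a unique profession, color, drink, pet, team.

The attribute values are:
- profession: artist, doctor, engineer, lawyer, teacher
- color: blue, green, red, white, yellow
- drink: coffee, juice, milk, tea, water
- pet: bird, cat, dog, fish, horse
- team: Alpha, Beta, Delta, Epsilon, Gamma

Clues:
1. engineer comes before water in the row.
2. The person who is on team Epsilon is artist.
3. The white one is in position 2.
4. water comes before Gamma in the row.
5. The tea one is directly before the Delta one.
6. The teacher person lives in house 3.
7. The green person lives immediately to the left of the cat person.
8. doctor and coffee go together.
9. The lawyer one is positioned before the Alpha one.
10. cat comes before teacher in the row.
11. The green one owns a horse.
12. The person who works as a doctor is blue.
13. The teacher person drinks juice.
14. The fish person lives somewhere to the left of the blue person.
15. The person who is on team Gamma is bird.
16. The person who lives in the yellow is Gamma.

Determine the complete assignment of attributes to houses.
Solution:

House | Profession | Color | Drink | Pet | Team
-----------------------------------------------
  1   | engineer | green | tea | horse | Beta
  2   | lawyer | white | water | cat | Delta
  3   | teacher | yellow | juice | bird | Gamma
  4   | artist | red | milk | fish | Epsilon
  5   | doctor | blue | coffee | dog | Alpha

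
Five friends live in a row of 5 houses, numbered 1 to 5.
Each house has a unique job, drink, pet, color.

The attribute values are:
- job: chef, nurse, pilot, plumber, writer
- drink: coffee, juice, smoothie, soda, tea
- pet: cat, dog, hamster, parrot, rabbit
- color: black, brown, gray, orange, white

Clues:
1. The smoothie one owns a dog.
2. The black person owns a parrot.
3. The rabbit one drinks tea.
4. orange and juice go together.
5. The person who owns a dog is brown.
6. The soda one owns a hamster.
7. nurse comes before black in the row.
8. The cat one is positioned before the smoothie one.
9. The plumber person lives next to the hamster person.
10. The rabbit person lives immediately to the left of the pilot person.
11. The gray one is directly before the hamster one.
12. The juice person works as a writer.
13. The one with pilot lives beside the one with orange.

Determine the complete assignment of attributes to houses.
Solution:

House | Job | Drink | Pet | Color
---------------------------------
  1   | plumber | tea | rabbit | gray
  2   | pilot | soda | hamster | white
  3   | writer | juice | cat | orange
  4   | nurse | smoothie | dog | brown
  5   | chef | coffee | parrot | black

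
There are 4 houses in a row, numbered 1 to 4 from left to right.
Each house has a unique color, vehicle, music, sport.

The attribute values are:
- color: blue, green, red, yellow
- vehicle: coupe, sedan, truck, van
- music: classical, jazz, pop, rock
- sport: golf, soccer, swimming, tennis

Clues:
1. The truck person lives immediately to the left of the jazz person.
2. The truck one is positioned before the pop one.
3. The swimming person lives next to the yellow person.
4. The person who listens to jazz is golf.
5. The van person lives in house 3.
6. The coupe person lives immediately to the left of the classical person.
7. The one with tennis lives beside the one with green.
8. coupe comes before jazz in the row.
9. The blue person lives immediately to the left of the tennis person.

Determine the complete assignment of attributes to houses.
Solution:

House | Color | Vehicle | Music | Sport
---------------------------------------
  1   | blue | coupe | rock | swimming
  2   | yellow | truck | classical | tennis
  3   | green | van | jazz | golf
  4   | red | sedan | pop | soccer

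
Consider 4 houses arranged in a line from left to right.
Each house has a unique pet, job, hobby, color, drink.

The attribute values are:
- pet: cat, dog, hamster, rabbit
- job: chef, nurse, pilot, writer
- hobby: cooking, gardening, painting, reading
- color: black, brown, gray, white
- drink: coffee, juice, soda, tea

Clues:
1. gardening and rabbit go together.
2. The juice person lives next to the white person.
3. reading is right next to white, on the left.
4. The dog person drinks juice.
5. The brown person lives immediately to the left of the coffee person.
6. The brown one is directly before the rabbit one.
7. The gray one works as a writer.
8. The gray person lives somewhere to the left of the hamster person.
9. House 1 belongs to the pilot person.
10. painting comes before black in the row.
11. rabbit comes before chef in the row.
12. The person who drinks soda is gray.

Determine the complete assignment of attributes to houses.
Solution:

House | Pet | Job | Hobby | Color | Drink
-----------------------------------------
  1   | dog | pilot | reading | brown | juice
  2   | rabbit | nurse | gardening | white | coffee
  3   | cat | writer | painting | gray | soda
  4   | hamster | chef | cooking | black | tea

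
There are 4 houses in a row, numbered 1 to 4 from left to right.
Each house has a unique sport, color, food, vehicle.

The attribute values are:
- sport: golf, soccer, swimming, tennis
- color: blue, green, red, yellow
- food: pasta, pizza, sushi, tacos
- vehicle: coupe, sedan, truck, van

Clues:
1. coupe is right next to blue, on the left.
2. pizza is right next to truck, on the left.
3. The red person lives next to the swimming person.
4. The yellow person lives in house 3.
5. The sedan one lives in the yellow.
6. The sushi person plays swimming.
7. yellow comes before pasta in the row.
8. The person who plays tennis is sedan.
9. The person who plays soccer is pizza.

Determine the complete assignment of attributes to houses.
Solution:

House | Sport | Color | Food | Vehicle
--------------------------------------
  1   | soccer | red | pizza | coupe
  2   | swimming | blue | sushi | truck
  3   | tennis | yellow | tacos | sedan
  4   | golf | green | pasta | van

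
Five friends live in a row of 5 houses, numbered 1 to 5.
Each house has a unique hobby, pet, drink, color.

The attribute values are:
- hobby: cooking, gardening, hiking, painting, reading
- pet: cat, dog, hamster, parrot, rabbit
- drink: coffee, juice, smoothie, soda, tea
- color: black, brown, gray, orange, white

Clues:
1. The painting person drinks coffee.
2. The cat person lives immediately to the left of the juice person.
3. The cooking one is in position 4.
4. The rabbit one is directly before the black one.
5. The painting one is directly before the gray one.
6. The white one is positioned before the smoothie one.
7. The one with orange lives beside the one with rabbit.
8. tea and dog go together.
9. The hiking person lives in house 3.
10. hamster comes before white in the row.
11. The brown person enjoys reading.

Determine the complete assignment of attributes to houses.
Solution:

House | Hobby | Pet | Drink | Color
-----------------------------------
  1   | painting | cat | coffee | orange
  2   | gardening | rabbit | juice | gray
  3   | hiking | hamster | soda | black
  4   | cooking | dog | tea | white
  5   | reading | parrot | smoothie | brown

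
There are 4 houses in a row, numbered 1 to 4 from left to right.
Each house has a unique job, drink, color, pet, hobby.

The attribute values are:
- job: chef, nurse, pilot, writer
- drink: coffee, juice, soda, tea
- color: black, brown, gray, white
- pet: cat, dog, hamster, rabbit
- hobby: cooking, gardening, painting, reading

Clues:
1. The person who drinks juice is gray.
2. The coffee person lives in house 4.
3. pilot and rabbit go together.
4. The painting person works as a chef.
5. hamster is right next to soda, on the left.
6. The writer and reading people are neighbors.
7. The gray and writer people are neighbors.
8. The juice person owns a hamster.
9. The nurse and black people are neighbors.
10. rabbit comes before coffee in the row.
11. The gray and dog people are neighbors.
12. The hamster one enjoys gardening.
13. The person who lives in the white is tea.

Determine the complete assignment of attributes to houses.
Solution:

House | Job | Drink | Color | Pet | Hobby
-----------------------------------------
  1   | nurse | juice | gray | hamster | gardening
  2   | writer | soda | black | dog | cooking
  3   | pilot | tea | white | rabbit | reading
  4   | chef | coffee | brown | cat | painting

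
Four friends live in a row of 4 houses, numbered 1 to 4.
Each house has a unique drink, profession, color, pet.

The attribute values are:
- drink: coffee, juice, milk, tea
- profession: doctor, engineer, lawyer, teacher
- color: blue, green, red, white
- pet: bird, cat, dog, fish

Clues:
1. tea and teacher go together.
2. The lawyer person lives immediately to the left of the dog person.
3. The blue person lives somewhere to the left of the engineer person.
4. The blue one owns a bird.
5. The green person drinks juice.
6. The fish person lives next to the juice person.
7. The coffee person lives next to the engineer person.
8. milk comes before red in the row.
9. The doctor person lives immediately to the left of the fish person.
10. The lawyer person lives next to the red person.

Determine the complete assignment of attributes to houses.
Solution:

House | Drink | Profession | Color | Pet
----------------------------------------
  1   | coffee | doctor | blue | bird
  2   | milk | engineer | white | fish
  3   | juice | lawyer | green | cat
  4   | tea | teacher | red | dog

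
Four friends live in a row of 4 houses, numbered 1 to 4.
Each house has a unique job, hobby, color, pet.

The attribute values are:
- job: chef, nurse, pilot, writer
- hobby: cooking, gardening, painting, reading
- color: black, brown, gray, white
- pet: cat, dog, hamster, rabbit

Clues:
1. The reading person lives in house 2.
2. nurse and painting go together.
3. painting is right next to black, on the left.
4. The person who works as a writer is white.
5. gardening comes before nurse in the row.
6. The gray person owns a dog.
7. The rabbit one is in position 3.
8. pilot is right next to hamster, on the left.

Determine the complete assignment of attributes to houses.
Solution:

House | Job | Hobby | Color | Pet
---------------------------------
  1   | pilot | gardening | gray | dog
  2   | writer | reading | white | hamster
  3   | nurse | painting | brown | rabbit
  4   | chef | cooking | black | cat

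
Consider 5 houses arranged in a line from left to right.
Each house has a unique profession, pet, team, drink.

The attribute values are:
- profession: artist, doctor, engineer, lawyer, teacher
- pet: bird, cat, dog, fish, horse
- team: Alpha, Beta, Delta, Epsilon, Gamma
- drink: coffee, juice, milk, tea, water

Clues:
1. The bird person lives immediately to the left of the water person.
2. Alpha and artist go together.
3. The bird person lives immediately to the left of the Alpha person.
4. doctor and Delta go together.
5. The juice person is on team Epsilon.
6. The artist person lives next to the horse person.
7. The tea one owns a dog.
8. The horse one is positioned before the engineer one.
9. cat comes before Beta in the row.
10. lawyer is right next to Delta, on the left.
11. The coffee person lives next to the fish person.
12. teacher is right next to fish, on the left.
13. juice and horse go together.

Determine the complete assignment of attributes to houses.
Solution:

House | Profession | Pet | Team | Drink
---------------------------------------
  1   | teacher | bird | Gamma | coffee
  2   | artist | fish | Alpha | water
  3   | lawyer | horse | Epsilon | juice
  4   | doctor | cat | Delta | milk
  5   | engineer | dog | Beta | tea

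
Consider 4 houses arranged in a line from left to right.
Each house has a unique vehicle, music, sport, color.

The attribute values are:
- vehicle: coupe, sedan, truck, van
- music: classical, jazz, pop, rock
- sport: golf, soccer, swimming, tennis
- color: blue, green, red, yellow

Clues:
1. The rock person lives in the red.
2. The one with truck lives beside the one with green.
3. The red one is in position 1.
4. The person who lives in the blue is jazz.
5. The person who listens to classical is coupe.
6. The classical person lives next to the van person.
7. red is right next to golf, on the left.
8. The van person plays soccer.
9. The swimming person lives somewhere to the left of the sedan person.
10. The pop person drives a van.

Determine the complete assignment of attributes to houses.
Solution:

House | Vehicle | Music | Sport | Color
---------------------------------------
  1   | truck | rock | swimming | red
  2   | coupe | classical | golf | green
  3   | van | pop | soccer | yellow
  4   | sedan | jazz | tennis | blue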